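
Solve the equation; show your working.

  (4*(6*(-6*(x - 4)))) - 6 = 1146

Step 1. [(4*(6*(-6*(x - 4)))) - 6 = 1146] 6 comes off first (add 6) ⇒ sub: 4*(6*(-6*(x - 4))) = 1152.
Step 2. [4*(6*(-6*(x - 4))) = 1152] divide by the outer 4. So div: 6*(-6*(x - 4)) = 288.
Step 3. [6*(-6*(x - 4)) = 288] leading coefficient 6: divide by 6. So div: -6*(x - 4) = 48.
Step 4. [-6*(x - 4) = 48] LHS = -6·(…); ÷-6 both sides ⇒ div: x - 4 = -8.
Step 5. [x - 4 = -8] add 4: x sits inside (… - 4) ⇒ sub: x = -4.

Answer: x ∈ {-4}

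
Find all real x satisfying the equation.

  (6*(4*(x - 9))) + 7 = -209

Step 1. [(6*(4*(x - 9))) + 7 = -209] 7 comes off first (subtract 7) ⇒ sub: 6*(4*(x - 9)) = -216.
Step 2. [6*(4*(x - 9)) = -216] 6·(inner) — divide through by 6. So div: 4*(x - 9) = -36.
Step 3. [4*(x - 9) = -36] 4 out front; divide by 4, so div: x - 9 = -9.
Step 4. [x - 9 = -9] the outer -9 inverts by adding 9 ⇒ sub: x = 0.

Answer: x ∈ {0}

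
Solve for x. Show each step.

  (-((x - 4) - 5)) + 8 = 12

Step 1. [(-((x - 4) - 5)) + 8 = 12] subtract 8: x sits inside (… + 8). So sub: -((x - 4) - 5) = 4.
Step 2. [-((x - 4) - 5) = 4] LHS negated; negate both sides. So neg: (x - 4) - 5 = -4.
Step 3. [(x - 4) - 5 = -4] peel the -5: add 5 from each side ⇒ sub: x - 4 = 1.
Step 4. [x - 4 = 1] -4 is outermost — add 4 both sides. So sub: x = 5.

Answer: x ∈ {5}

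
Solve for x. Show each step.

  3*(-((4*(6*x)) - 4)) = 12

Step 1. [3*(-((4*(6*x)) - 4)) = 12] 3·(inner) — divide through by 3 ⇒ div: -((4*(6*x)) - 4) = 4.
Step 2. [-((4*(6*x)) - 4) = 4] flip signs both sides, so neg: (4*(6*x)) - 4 = -4.
Step 3. [(4*(6*x)) - 4 = -4] common factor 4 (LHS and -4) — divide through, so factor: (6*x) - 1 = -1.
Step 4. [(6*x) - 1 = -1] -1 is outermost — add 1 both sides. So sub: 6*x = 0.
Step 5. [6*x = 0] divide by the outer 6 ⇒ div: x = 0.

Answer: x ∈ {0}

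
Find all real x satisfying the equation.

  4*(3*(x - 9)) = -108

Step 1. [4*(3*(x - 9)) = -108] divide by the outer 4, so div: 3*(x - 9) = -27.
Step 2. [3*(x - 9) = -27] 3 out front; divide by 3. So div: x - 9 = -9.
Step 3. [x - 9 = -9] the outer -9 inverts by adding 9, so sub: x = 0.

Answer: x ∈ {0}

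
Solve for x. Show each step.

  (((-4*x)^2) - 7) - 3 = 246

Step 1. [(((-4*x)^2) - 7) - 3 = 246] add 3: x sits inside (… - 3) ⇒ sub: ((-4*x)^2) - 7 = 249.
Step 2. [((-4*x)^2) - 7 = 249] -7 is outermost — add 7 both sides ⇒ sub: (-4*x)^2 = 256.
Step 3. [(-4*x)^2 = 256] √ both sides: 256 ≥ 0 gives two branches, so sqrt: -4*x = 16 or -16.
Step 4. [-4*x = 16 or -16] LHS = -4·(…); ÷-4 both sides, so div: x = -4 or 4.

Answer: x ∈ {-4, 4}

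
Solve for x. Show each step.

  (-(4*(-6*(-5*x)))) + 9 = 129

Step 1. [(-(4*(-6*(-5*x)))) + 9 = 129] the outer +9 inverts by subtracting 9. So sub: -(4*(-6*(-5*x))) = 120.
Step 2. [-(4*(-6*(-5*x))) = 120] LHS negated; negate both sides ⇒ neg: 4*(-6*(-5*x)) = -120.
Step 3. [4*(-6*(-5*x)) = -120] 4 out front; divide by 4, so div: -6*(-5*x) = -30.
Step 4. [-6*(-5*x) = -30] -6·(inner) — divide through by -6 ⇒ div: -5*x = 5.
Step 5. [-5*x = 5] -5·(inner) — divide through by -5 ⇒ div: x = -1.

Answer: x ∈ {-1}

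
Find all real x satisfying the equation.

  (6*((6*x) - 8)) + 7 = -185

Step 1. [(6*((6*x) - 8)) + 7 = -185] the outer +7 inverts by subtracting 7 ⇒ sub: 6*((6*x) - 8) = -192.
Step 2. [6*((6*x) - 8) = -192] LHS = 6·(…); ÷6 both sides, so div: (6*x) - 8 = -32.
Step 3. [(6*x) - 8 = -32] 8 comes off first (add 8). So sub: 6*x = -24.
Step 4. [6*x = -24] divide by the outer 6 ⇒ div: x = -4.

Answer: x ∈ {-4}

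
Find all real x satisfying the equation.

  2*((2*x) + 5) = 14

Step 1. [2*((2*x) + 5) = 14] 2·(inner) — divide through by 2, so div: (2*x) + 5 = 7.
Step 2. [(2*x) + 5 = 7] peel the +5: subtract 5 from each side ⇒ sub: 2*x = 2.
Step 3. [2*x = 2] 2·(inner) — divide through by 2. So div: x = 1.

Answer: x ∈ {1}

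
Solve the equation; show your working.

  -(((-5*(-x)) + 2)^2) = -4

Step 1. [-(((-5*(-x)) + 2)^2) = -4] LHS negated; negate both sides, so neg: ((-5*(-x)) + 2)^2 = 4.
Step 2. [((-5*(-x)) + 2)^2 = 4] √ both sides: 4 ≥ 0 gives two branches, so sqrt: (-5*(-x)) + 2 = 2 or -2.
Step 3. [(-5*(-x)) + 2 = 2 or -2] the outer +2 inverts by subtracting 2 ⇒ sub: -5*(-x) = 0 or -4.
Step 4. [-5*(-x) = 0 or -4] -5·(inner) — divide through by -5, so div: -x = 0 or 4/5.
Step 5. [-x = 0 or 4/5] flip signs both sides. So neg: x = 0 or -4/5.

Answer: x ∈ {-4/5, 0}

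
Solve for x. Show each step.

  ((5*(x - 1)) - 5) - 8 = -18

Step 1. [((5*(x - 1)) - 5) - 8 = -18] -8 is outermost — add 8 both sides ⇒ sub: (5*(x - 1)) - 5 = -10.
Step 2. [(5*(x - 1)) - 5 = -10] common factor 5 (LHS and -10) — divide through, so factor: (x - 1) - 1 = -2.
Step 3. [(x - 1) - 1 = -2] peel the -1: add 1 from each side. So sub: x - 1 = -1.
Step 4. [x - 1 = -1] the outer -1 inverts by adding 1, so sub: x = 0.

Answer: x ∈ {0}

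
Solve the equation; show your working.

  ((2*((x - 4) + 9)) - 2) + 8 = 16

Step 1. [((2*((x - 4) + 9)) - 2) + 8 = 16] peel the +8: subtract 8 from each side. So sub: (2*((x - 4) + 9)) - 2 = 8.
Step 2. [(2*((x - 4) + 9)) - 2 = 8] 2 | LHS and 2 | 8: pull 2 out ⇒ factor: ((x - 4) + 9) - 1 = 4.
Step 3. [((x - 4) + 9) - 1 = 4] 1 comes off first (add 1). So sub: (x - 4) + 9 = 5.
Step 4. [(x - 4) + 9 = 5] the outer +9 inverts by subtracting 9, so sub: x - 4 = -4.
Step 5. [x - 4 = -4] -4 is outermost — add 4 both sides, so sub: x = 0.

Answer: x ∈ {0}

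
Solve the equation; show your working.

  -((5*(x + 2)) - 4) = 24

Step 1. [-((5*(x + 2)) - 4) = 24] LHS negated; negate both sides ⇒ neg: (5*(x + 2)) - 4 = -24.
Step 2. [(5*(x + 2)) - 4 = -24] 4 comes off first (add 4). So sub: 5*(x + 2) = -20.
Step 3. [5*(x + 2) = -20] leading coefficient 5: divide by 5 ⇒ div: x + 2 = -4.
Step 4. [x + 2 = -4] the outer +2 inverts by subtracting 2 ⇒ sub: x = -6.

Answer: x ∈ {-6}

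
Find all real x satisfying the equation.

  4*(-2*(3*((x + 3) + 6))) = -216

Step 1. [4*(-2*(3*((x + 3) + 6))) = -216] 4·(inner) — divide through by 4, so div: -2*(3*((x + 3) + 6)) = -54.
Step 2. [-2*(3*((x + 3) + 6)) = -54] divide by the outer -2, so div: 3*((x + 3) + 6) = 27.
Step 3. [3*((x + 3) + 6) = 27] 3 out front; divide by 3, so div: (x + 3) + 6 = 9.
Step 4. [(x + 3) + 6 = 9] the outer +6 inverts by subtracting 6. So sub: x + 3 = 3.
Step 5. [x + 3 = 3] subtract 3: x sits inside (… + 3), so sub: x = 0.

Answer: x ∈ {0}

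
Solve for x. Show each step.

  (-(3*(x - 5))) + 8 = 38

Step 1. [(-(3*(x - 5))) + 8 = 38] subtract 8: x sits inside (… + 8) ⇒ sub: -(3*(x - 5)) = 30.
Step 2. [-(3*(x - 5)) = 30] flip signs both sides, so neg: 3*(x - 5) = -30.
Step 3. [3*(x - 5) = -30] divide by the outer 3. So div: x - 5 = -10.
Step 4. [x - 5 = -10] add 5: x sits inside (… - 5). So sub: x = -5.

Answer: x ∈ {-5}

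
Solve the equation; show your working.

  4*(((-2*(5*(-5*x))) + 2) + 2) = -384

Step 1. [4*(((-2*(5*(-5*x))) + 2) + 2) = -384] 4 out front; divide by 4 ⇒ div: ((-2*(5*(-5*x))) + 2) + 2 = -96.
Step 2. [((-2*(5*(-5*x))) + 2) + 2 = -96] subtract 2: x sits inside (… + 2). So sub: (-2*(5*(-5*x))) + 2 = -98.
Step 3. [(-2*(5*(-5*x))) + 2 = -98] -2 | LHS and -2 | -98: pull -2 out, so factor: (5*(-5*x)) - 1 = 49.
Step 4. [(5*(-5*x)) - 1 = 49] peel the -1: add 1 from each side, so sub: 5*(-5*x) = 50.
Step 5. [5*(-5*x) = 50] 5 out front; divide by 5, so div: -5*x = 10.
Step 6. [-5*x = 10] -5 out front; divide by -5, so div: x = -2.

Answer: x ∈ {-2}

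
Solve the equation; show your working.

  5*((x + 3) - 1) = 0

Step 1. [5*((x + 3) - 1) = 0] divide by the outer 5. So div: (x + 3) - 1 = 0.
Step 2. [(x + 3) - 1 = 0] peel the -1: add 1 from each side, so sub: x + 3 = 1.
Step 3. [x + 3 = 1] subtract 3: x sits inside (… + 3). So sub: x = -2.

Answer: x ∈ {-2}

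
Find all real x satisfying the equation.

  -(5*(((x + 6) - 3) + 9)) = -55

Step 1. [-(5*(((x + 6) - 3) + 9)) = -55] flip signs both sides ⇒ neg: 5*(((x + 6) - 3) + 9) = 55.
Step 2. [5*(((x + 6) - 3) + 9) = 55] 5 out front; divide by 5, so div: ((x + 6) - 3) + 9 = 11.
Step 3. [((x + 6) - 3) + 9 = 11] +9 is outermost — subtract 9 both sides, so sub: (x + 6) - 3 = 2.
Step 4. [(x + 6) - 3 = 2] 3 comes off first (add 3) ⇒ sub: x + 6 = 5.
Step 5. [x + 6 = 5] the outer +6 inverts by subtracting 6, so sub: x = -1.

Answer: x ∈ {-1}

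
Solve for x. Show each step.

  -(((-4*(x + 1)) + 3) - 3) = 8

Step 1. [-(((-4*(x + 1)) + 3) - 3) = 8] flip signs both sides ⇒ neg: ((-4*(x + 1)) + 3) - 3 = -8.
Step 2. [((-4*(x + 1)) + 3) - 3 = -8] -3 is outermost — add 3 both sides. So sub: (-4*(x + 1)) + 3 = -5.
Step 3. [(-4*(x + 1)) + 3 = -5] peel the +3: subtract 3 from each side ⇒ sub: -4*(x + 1) = -8.
Step 4. [-4*(x + 1) = -8] -4 out front; divide by -4. So div: x + 1 = 2.
Step 5. [x + 1 = 2] subtract 1: x sits inside (… + 1) ⇒ sub: x = 1.

Answer: x ∈ {1}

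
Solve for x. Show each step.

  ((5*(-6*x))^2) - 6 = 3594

Step 1. [((5*(-6*x))^2) - 6 = 3594] peel the -6: add 6 from each side ⇒ sub: (5*(-6*x))^2 = 3600.
Step 2. [(5*(-6*x))^2 = 3600] 3600 ≥ 0, LHS is (·)² — take ±√ ⇒ sqrt: 5*(-6*x) = 60 or -60.
Step 3. [5*(-6*x) = 60 or -60] 5·(inner) — divide through by 5. So div: -6*x = 12 or -12.
Step 4. [-6*x = 12 or -12] -6·(inner) — divide through by -6, so div: x = -2 or 2.

Answer: x ∈ {-2, 2}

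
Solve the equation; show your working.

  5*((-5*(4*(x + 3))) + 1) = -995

Step 1. [5*((-5*(4*(x + 3))) + 1) = -995] 5·(inner) — divide through by 5 ⇒ div: (-5*(4*(x + 3))) + 1 = -199.
Step 2. [(-5*(4*(x + 3))) + 1 = -199] the outer +1 inverts by subtracting 1, so sub: -5*(4*(x + 3)) = -200.
Step 3. [-5*(4*(x + 3)) = -200] divide by the outer -5. So div: 4*(x + 3) = 40.
Step 4. [4*(x + 3) = 40] divide by the outer 4, so div: x + 3 = 10.
Step 5. [x + 3 = 10] the outer +3 inverts by subtracting 3 ⇒ sub: x = 7.

Answer: x ∈ {7}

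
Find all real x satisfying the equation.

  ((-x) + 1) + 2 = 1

Step 1. [((-x) + 1) + 2 = 1] subtract 2: x sits inside (… + 2). So sub: (-x) + 1 = -1.
Step 2. [(-x) + 1 = -1] 1 comes off first (subtract 1) ⇒ sub: -x = -2.
Step 3. [-x = -2] flip signs both sides ⇒ neg: x = 2.

Answer: x ∈ {2}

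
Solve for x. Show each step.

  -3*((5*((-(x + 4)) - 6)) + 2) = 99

Step 1. [-3*((5*((-(x + 4)) - 6)) + 2) = 99] -3 out front; divide by -3 ⇒ div: (5*((-(x + 4)) - 6)) + 2 = -33.
Step 2. [(5*((-(x + 4)) - 6)) + 2 = -33] the outer +2 inverts by subtracting 2, so sub: 5*((-(x + 4)) - 6) = -35.
Step 3. [5*((-(x + 4)) - 6) = -35] leading coefficient 5: divide by 5 ⇒ div: (-(x + 4)) - 6 = -7.
Step 4. [(-(x + 4)) - 6 = -7] the outer -6 inverts by adding 6, so sub: -(x + 4) = -1.
Step 5. [-(x + 4) = -1] flip signs both sides. So neg: x + 4 = 1.
Step 6. [x + 4 = 1] subtract 4: x sits inside (… + 4). So sub: x = -3.

Answer: x ∈ {-3}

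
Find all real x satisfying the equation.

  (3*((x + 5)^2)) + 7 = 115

Step 1. [(3*((x + 5)^2)) + 7 = 115] subtract 7: x sits inside (… + 7) ⇒ sub: 3*((x + 5)^2) = 108.
Step 2. [3*((x + 5)^2) = 108] divide by the outer 3. So div: (x + 5)^2 = 36.
Step 3. [(x + 5)^2 = 36] LHS squared, RHS 36 ≥ 0: apply √ (±), so sqrt: x + 5 = 6 or -6.
Step 4. [x + 5 = 6 or -6] +5 is outermost — subtract 5 both sides, so sub: x = 1 or -11.

Answer: x ∈ {-11, 1}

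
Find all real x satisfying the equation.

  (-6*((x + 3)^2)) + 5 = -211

Step 1. [(-6*((x + 3)^2)) + 5 = -211] the outer +5 inverts by subtracting 5. So sub: -6*((x + 3)^2) = -216.
Step 2. [-6*((x + 3)^2) = -216] divide by the outer -6. So div: (x + 3)^2 = 36.
Step 3. [(x + 3)^2 = 36] LHS squared, RHS 36 ≥ 0: apply √ (±). So sqrt: x + 3 = 6 or -6.
Step 4. [x + 3 = 6 or -6] +3 is outermost — subtract 3 both sides, so sub: x = 3 or -9.

Answer: x ∈ {-9, 3}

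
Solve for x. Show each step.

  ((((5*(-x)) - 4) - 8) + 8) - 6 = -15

Step 1. [((((5*(-x)) - 4) - 8) + 8) - 6 = -15] the outer -6 inverts by adding 6. So sub: (((5*(-x)) - 4) - 8) + 8 = -9.
Step 2. [(((5*(-x)) - 4) - 8) + 8 = -9] peel the +8: subtract 8 from each side, so sub: ((5*(-x)) - 4) - 8 = -17.
Step 3. [((5*(-x)) - 4) - 8 = -17] the outer -8 inverts by adding 8, so sub: (5*(-x)) - 4 = -9.
Step 4. [(5*(-x)) - 4 = -9] peel the -4: add 4 from each side, so sub: 5*(-x) = -5.
Step 5. [5*(-x) = -5] LHS = 5·(…); ÷5 both sides, so div: -x = -1.
Step 6. [-x = -1] flip signs both sides, so neg: x = 1.

Answer: x ∈ {1}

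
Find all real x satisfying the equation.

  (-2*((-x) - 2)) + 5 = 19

Step 1. [(-2*((-x) - 2)) + 5 = 19] subtract 5: x sits inside (… + 5), so sub: -2*((-x) - 2) = 14.
Step 2. [-2*((-x) - 2) = 14] -2 out front; divide by -2 ⇒ div: (-x) - 2 = -7.
Step 3. [(-x) - 2 = -7] 2 comes off first (add 2). So sub: -x = -5.
Step 4. [-x = -5] LHS negated; negate both sides, so neg: x = 5.

Answer: x ∈ {5}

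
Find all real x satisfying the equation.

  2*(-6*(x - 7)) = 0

Step 1. [2*(-6*(x - 7)) = 0] leading coefficient 2: divide by 2 ⇒ div: -6*(x - 7) = 0.
Step 2. [-6*(x - 7) = 0] leading coefficient -6: divide by -6, so div: x - 7 = 0.
Step 3. [x - 7 = 0] -7 is outermost — add 7 both sides ⇒ sub: x = 7.

Answer: x ∈ {7}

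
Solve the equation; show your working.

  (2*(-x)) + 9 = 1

Step 1. [(2*(-x)) + 9 = 1] 9 comes off first (subtract 9), so sub: 2*(-x) = -8.
Step 2. [2*(-x) = -8] leading coefficient 2: divide by 2. So div: -x = -4.
Step 3. [-x = -4] flip signs both sides ⇒ neg: x = 4.

Answer: x ∈ {4}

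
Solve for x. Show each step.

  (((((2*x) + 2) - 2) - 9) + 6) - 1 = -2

Step 1. [(((((2*x) + 2) - 2) - 9) + 6) - 1 = -2] -1 is outermost — add 1 both sides, so sub: ((((2*x) + 2) - 2) - 9) + 6 = -1.
Step 2. [((((2*x) + 2) - 2) - 9) + 6 = -1] 6 comes off first (subtract 6), so sub: (((2*x) + 2) - 2) - 9 = -7.
Step 3. [(((2*x) + 2) - 2) - 9 = -7] the outer -9 inverts by adding 9, so sub: ((2*x) + 2) - 2 = 2.
Step 4. [((2*x) + 2) - 2 = 2] -2 is outermost — add 2 both sides, so sub: (2*x) + 2 = 4.
Step 5. [(2*x) + 2 = 4] common factor 2 (LHS and 4) — divide through. So factor: x + 1 = 2.
Step 6. [x + 1 = 2] subtract 1: x sits inside (… + 1). So sub: x = 1.

Answer: x ∈ {1}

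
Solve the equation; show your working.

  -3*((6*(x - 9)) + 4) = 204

Step 1. [-3*((6*(x - 9)) + 4) = 204] -3·(inner) — divide through by -3. So div: (6*(x - 9)) + 4 = -68.
Step 2. [(6*(x - 9)) + 4 = -68] peel the +4: subtract 4 from each side. So sub: 6*(x - 9) = -72.
Step 3. [6*(x - 9) = -72] 6 out front; divide by 6 ⇒ div: x - 9 = -12.
Step 4. [x - 9 = -12] peel the -9: add 9 from each side. So sub: x = -3.

Answer: x ∈ {-3}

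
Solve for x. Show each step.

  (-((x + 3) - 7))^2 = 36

Step 1. [(-((x + 3) - 7))^2 = 36] 36 ≥ 0, LHS is (·)² — take ±√. So sqrt: -((x + 3) - 7) = 6 or -6.
Step 2. [-((x + 3) - 7) = 6 or -6] leading − — multiply by −1, so neg: (x + 3) - 7 = -6 or 6.
Step 3. [(x + 3) - 7 = -6 or 6] add 7: x sits inside (… - 7) ⇒ sub: x + 3 = 1 or 13.
Step 4. [x + 3 = 1 or 13] peel the +3: subtract 3 from each side, so sub: x = -2 or 10.

Answer: x ∈ {-2, 10}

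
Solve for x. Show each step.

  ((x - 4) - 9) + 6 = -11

Step 1. [((x - 4) - 9) + 6 = -11] 6 comes off first (subtract 6), so sub: (x - 4) - 9 = -17.
Step 2. [(x - 4) - 9 = -17] -9 is outermost — add 9 both sides. So sub: x - 4 = -8.
Step 3. [x - 4 = -8] add 4: x sits inside (… - 4), so sub: x = -4.

Answer: x ∈ {-4}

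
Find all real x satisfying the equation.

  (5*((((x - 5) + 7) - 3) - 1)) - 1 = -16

Step 1. [(5*((((x - 5) + 7) - 3) - 1)) - 1 = -16] 1 comes off first (add 1), so sub: 5*((((x - 5) + 7) - 3) - 1) = -15.
Step 2. [5*((((x - 5) + 7) - 3) - 1) = -15] 5 out front; divide by 5 ⇒ div: (((x - 5) + 7) - 3) - 1 = -3.
Step 3. [(((x - 5) + 7) - 3) - 1 = -3] the outer -1 inverts by adding 1 ⇒ sub: ((x - 5) + 7) - 3 = -2.
Step 4. [((x - 5) + 7) - 3 = -2] peel the -3: add 3 from each side. So sub: (x - 5) + 7 = 1.
Step 5. [(x - 5) + 7 = 1] +7 is outermost — subtract 7 both sides ⇒ sub: x - 5 = -6.
Step 6. [x - 5 = -6] the outer -5 inverts by adding 5. So sub: x = -1.

Answer: x ∈ {-1}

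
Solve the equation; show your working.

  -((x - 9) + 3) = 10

Step 1. [-((x - 9) + 3) = 10] LHS negated; negate both sides ⇒ neg: (x - 9) + 3 = -10.
Step 2. [(x - 9) + 3 = -10] subtract 3: x sits inside (… + 3) ⇒ sub: x - 9 = -13.
Step 3. [x - 9 = -13] 9 comes off first (add 9). So sub: x = -4.

Answer: x ∈ {-4}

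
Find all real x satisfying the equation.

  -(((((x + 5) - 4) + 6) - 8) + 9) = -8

Step 1. [-(((((x + 5) - 4) + 6) - 8) + 9) = -8] flip signs both sides. So neg: ((((x + 5) - 4) + 6) - 8) + 9 = 8.
Step 2. [((((x + 5) - 4) + 6) - 8) + 9 = 8] peel the +9: subtract 9 from each side, so sub: (((x + 5) - 4) + 6) - 8 = -1.
Step 3. [(((x + 5) - 4) + 6) - 8 = -1] -8 is outermost — add 8 both sides, so sub: ((x + 5) - 4) + 6 = 7.
Step 4. [((x + 5) - 4) + 6 = 7] 6 comes off first (subtract 6), so sub: (x + 5) - 4 = 1.
Step 5. [(x + 5) - 4 = 1] peel the -4: add 4 from each side. So sub: x + 5 = 5.
Step 6. [x + 5 = 5] 5 comes off first (subtract 5), so sub: x = 0.

Answer: x ∈ {0}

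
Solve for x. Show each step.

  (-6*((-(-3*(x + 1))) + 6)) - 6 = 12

Step 1. [(-6*((-(-3*(x + 1))) + 6)) - 6 = 12] -6 divides every term; factor it out. So factor: ((-(-3*(x + 1))) + 6) + 1 = -2.
Step 2. [((-(-3*(x + 1))) + 6) + 1 = -2] subtract 1: x sits inside (… + 1). So sub: (-(-3*(x + 1))) + 6 = -3.
Step 3. [(-(-3*(x + 1))) + 6 = -3] peel the +6: subtract 6 from each side ⇒ sub: -(-3*(x + 1)) = -9.
Step 4. [-(-3*(x + 1)) = -9] flip signs both sides ⇒ neg: -3*(x + 1) = 9.
Step 5. [-3*(x + 1) = 9] -3·(inner) — divide through by -3 ⇒ div: x + 1 = -3.
Step 6. [x + 1 = -3] peel the +1: subtract 1 from each side, so sub: x = -4.

Answer: x ∈ {-4}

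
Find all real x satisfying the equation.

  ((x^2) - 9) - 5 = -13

Step 1. [((x^2) - 9) - 5 = -13] peel the -5: add 5 from each side, so sub: (x^2) - 9 = -8.
Step 2. [(x^2) - 9 = -8] 9 comes off first (add 9), so sub: x^2 = 1.
Step 3. [x^2 = 1] √ both sides: 1 ≥ 0 gives two branches ⇒ sqrt: x = 1 or -1.

Answer: x ∈ {-1, 1}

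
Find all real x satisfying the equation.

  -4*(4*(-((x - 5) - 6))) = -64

Step 1. [-4*(4*(-((x - 5) - 6))) = -64] divide by the outer -4, so div: 4*(-((x - 5) - 6)) = 16.
Step 2. [4*(-((x - 5) - 6)) = 16] divide by the outer 4, so div: -((x - 5) - 6) = 4.
Step 3. [-((x - 5) - 6) = 4] flip signs both sides ⇒ neg: (x - 5) - 6 = -4.
Step 4. [(x - 5) - 6 = -4] -6 is outermost — add 6 both sides, so sub: x - 5 = 2.
Step 5. [x - 5 = 2] the outer -5 inverts by adding 5, so sub: x = 7.

Answer: x ∈ {7}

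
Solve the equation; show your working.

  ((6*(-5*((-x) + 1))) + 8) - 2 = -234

Step 1. [((6*(-5*((-x) + 1))) + 8) - 2 = -234] the outer -2 inverts by adding 2. So sub: (6*(-5*((-x) + 1))) + 8 = -232.
Step 2. [(6*(-5*((-x) + 1))) + 8 = -232] subtract 8: x sits inside (… + 8) ⇒ sub: 6*(-5*((-x) + 1)) = -240.
Step 3. [6*(-5*((-x) + 1)) = -240] 6 out front; divide by 6 ⇒ div: -5*((-x) + 1) = -40.
Step 4. [-5*((-x) + 1) = -40] leading coefficient -5: divide by -5. So div: (-x) + 1 = 8.
Step 5. [(-x) + 1 = 8] subtract 1: x sits inside (… + 1). So sub: -x = 7.
Step 6. [-x = 7] leading − — multiply by −1 ⇒ neg: x = -7.

Answer: x ∈ {-7}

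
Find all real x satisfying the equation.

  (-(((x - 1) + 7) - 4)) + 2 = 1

Step 1. [(-(((x - 1) + 7) - 4)) + 2 = 1] subtract 2: x sits inside (… + 2) ⇒ sub: -(((x - 1) + 7) - 4) = -1.
Step 2. [-(((x - 1) + 7) - 4) = -1] leading − — multiply by −1, so neg: ((x - 1) + 7) - 4 = 1.
Step 3. [((x - 1) + 7) - 4 = 1] the outer -4 inverts by adding 4 ⇒ sub: (x - 1) + 7 = 5.
Step 4. [(x - 1) + 7 = 5] peel the +7: subtract 7 from each side ⇒ sub: x - 1 = -2.
Step 5. [x - 1 = -2] peel the -1: add 1 from each side ⇒ sub: x = -1.

Answer: x ∈ {-1}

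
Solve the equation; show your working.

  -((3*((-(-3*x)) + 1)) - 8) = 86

Step 1. [-((3*((-(-3*x)) + 1)) - 8) = 86] LHS negated; negate both sides ⇒ neg: (3*((-(-3*x)) + 1)) - 8 = -86.
Step 2. [(3*((-(-3*x)) + 1)) - 8 = -86] -8 is outermost — add 8 both sides, so sub: 3*((-(-3*x)) + 1) = -78.
Step 3. [3*((-(-3*x)) + 1) = -78] 3·(inner) — divide through by 3. So div: (-(-3*x)) + 1 = -26.
Step 4. [(-(-3*x)) + 1 = -26] +1 is outermost — subtract 1 both sides ⇒ sub: -(-3*x) = -27.
Step 5. [-(-3*x) = -27] leading − — multiply by −1, so neg: -3*x = 27.
Step 6. [-3*x = 27] divide by the outer -3, so div: x = -9.

Answer: x ∈ {-9}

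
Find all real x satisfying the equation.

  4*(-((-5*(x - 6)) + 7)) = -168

Step 1. [4*(-((-5*(x - 6)) + 7)) = -168] 4·(inner) — divide through by 4. So div: -((-5*(x - 6)) + 7) = -42.
Step 2. [-((-5*(x - 6)) + 7) = -42] flip signs both sides. So neg: (-5*(x - 6)) + 7 = 42.
Step 3. [(-5*(x - 6)) + 7 = 42] subtract 7: x sits inside (… + 7). So sub: -5*(x - 6) = 35.
Step 4. [-5*(x - 6) = 35] leading coefficient -5: divide by -5 ⇒ div: x - 6 = -7.
Step 5. [x - 6 = -7] peel the -6: add 6 from each side, so sub: x = -1.

Answer: x ∈ {-1}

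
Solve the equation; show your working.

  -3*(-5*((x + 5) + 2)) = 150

Step 1. [-3*(-5*((x + 5) + 2)) = 150] divide by the outer -3. So div: -5*((x + 5) + 2) = -50.
Step 2. [-5*((x + 5) + 2) = -50] divide by the outer -5. So div: (x + 5) + 2 = 10.
Step 3. [(x + 5) + 2 = 10] subtract 2: x sits inside (… + 2) ⇒ sub: x + 5 = 8.
Step 4. [x + 5 = 8] 5 comes off first (subtract 5) ⇒ sub: x = 3.

Answer: x ∈ {3}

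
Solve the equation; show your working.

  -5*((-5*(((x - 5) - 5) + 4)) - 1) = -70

Step 1. [-5*((-5*(((x - 5) - 5) + 4)) - 1) = -70] LHS = -5·(…); ÷-5 both sides. So div: (-5*(((x - 5) - 5) + 4)) - 1 = 14.
Step 2. [(-5*(((x - 5) - 5) + 4)) - 1 = 14] 1 comes off first (add 1) ⇒ sub: -5*(((x - 5) - 5) + 4) = 15.
Step 3. [-5*(((x - 5) - 5) + 4) = 15] LHS = -5·(…); ÷-5 both sides ⇒ div: ((x - 5) - 5) + 4 = -3.
Step 4. [((x - 5) - 5) + 4 = -3] subtract 4: x sits inside (… + 4) ⇒ sub: (x - 5) - 5 = -7.
Step 5. [(x - 5) - 5 = -7] add 5: x sits inside (… - 5), so sub: x - 5 = -2.
Step 6. [x - 5 = -2] 5 comes off first (add 5). So sub: x = 3.

Answer: x ∈ {3}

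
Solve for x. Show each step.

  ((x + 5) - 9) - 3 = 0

Step 1. [((x + 5) - 9) - 3 = 0] -3 is outermost — add 3 both sides, so sub: (x + 5) - 9 = 3.
Step 2. [(x + 5) - 9 = 3] 9 comes off first (add 9). So sub: x + 5 = 12.
Step 3. [x + 5 = 12] subtract 5: x sits inside (… + 5). So sub: x = 7.

Answer: x ∈ {7}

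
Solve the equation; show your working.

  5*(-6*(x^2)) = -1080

Step 1. [5*(-6*(x^2)) = -1080] divide by the outer 5, so div: -6*(x^2) = -216.
Step 2. [-6*(x^2) = -216] leading coefficient -6: divide by -6, so div: x^2 = 36.
Step 3. [x^2 = 36] 36 ≥ 0, LHS is (·)² — take ±√ ⇒ sqrt: x = 6 or -6.

Answer: x ∈ {-6, 6}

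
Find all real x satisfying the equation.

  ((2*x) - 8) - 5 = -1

Step 1. [((2*x) - 8) - 5 = -1] the outer -5 inverts by adding 5. So sub: (2*x) - 8 = 4.
Step 2. [(2*x) - 8 = 4] -8 is outermost — add 8 both sides ⇒ sub: 2*x = 12.
Step 3. [2*x = 12] 2 out front; divide by 2 ⇒ div: x = 6.

Answer: x ∈ {6}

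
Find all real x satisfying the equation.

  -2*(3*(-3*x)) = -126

Step 1. [-2*(3*(-3*x)) = -126] -2 out front; divide by -2 ⇒ div: 3*(-3*x) = 63.
Step 2. [3*(-3*x) = 63] 3·(inner) — divide through by 3 ⇒ div: -3*x = 21.
Step 3. [-3*x = 21] LHS = -3·(…); ÷-3 both sides ⇒ div: x = -7.

Answer: x ∈ {-7}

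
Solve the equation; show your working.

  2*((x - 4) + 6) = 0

Step 1. [2*((x - 4) + 6) = 0] 2 out front; divide by 2, so div: (x - 4) + 6 = 0.
Step 2. [(x - 4) + 6 = 0] subtract 6: x sits inside (… + 6) ⇒ sub: x - 4 = -6.
Step 3. [x - 4 = -6] -4 is outermost — add 4 both sides. So sub: x = -2.

Answer: x ∈ {-2}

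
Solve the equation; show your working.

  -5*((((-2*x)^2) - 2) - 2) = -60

Step 1. [-5*((((-2*x)^2) - 2) - 2) = -60] leading coefficient -5: divide by -5 ⇒ div: (((-2*x)^2) - 2) - 2 = 12.
Step 2. [(((-2*x)^2) - 2) - 2 = 12] the outer -2 inverts by adding 2 ⇒ sub: ((-2*x)^2) - 2 = 14.
Step 3. [((-2*x)^2) - 2 = 14] -2 is outermost — add 2 both sides. So sub: (-2*x)^2 = 16.
Step 4. [(-2*x)^2 = 16] LHS squared, RHS 16 ≥ 0: apply √ (±), so sqrt: -2*x = 4 or -4.
Step 5. [-2*x = 4 or -4] leading coefficient -2: divide by -2. So div: x = -2 or 2.

Answer: x ∈ {-2, 2}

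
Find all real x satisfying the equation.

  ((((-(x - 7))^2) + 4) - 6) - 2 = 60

Step 1. [((((-(x - 7))^2) + 4) - 6) - 2 = 60] add 2: x sits inside (… - 2), so sub: (((-(x - 7))^2) + 4) - 6 = 62.
Step 2. [(((-(x - 7))^2) + 4) - 6 = 62] the outer -6 inverts by adding 6. So sub: ((-(x - 7))^2) + 4 = 68.
Step 3. [((-(x - 7))^2) + 4 = 68] the outer +4 inverts by subtracting 4. So sub: (-(x - 7))^2 = 64.
Step 4. [(-(x - 7))^2 = 64] √ both sides: 64 ≥ 0 gives two branches. So sqrt: -(x - 7) = 8 or -8.
Step 5. [-(x - 7) = 8 or -8] LHS negated; negate both sides, so neg: x - 7 = -8 or 8.
Step 6. [x - 7 = -8 or 8] add 7: x sits inside (… - 7). So sub: x = -1 or 15.

Answer: x ∈ {-1, 15}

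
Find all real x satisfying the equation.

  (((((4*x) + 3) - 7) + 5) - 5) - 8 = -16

Step 1. [(((((4*x) + 3) - 7) + 5) - 5) - 8 = -16] peel the -8: add 8 from each side. So sub: ((((4*x) + 3) - 7) + 5) - 5 = -8.
Step 2. [((((4*x) + 3) - 7) + 5) - 5 = -8] the outer -5 inverts by adding 5. So sub: (((4*x) + 3) - 7) + 5 = -3.
Step 3. [(((4*x) + 3) - 7) + 5 = -3] +5 is outermost — subtract 5 both sides. So sub: ((4*x) + 3) - 7 = -8.
Step 4. [((4*x) + 3) - 7 = -8] add 7: x sits inside (… - 7). So sub: (4*x) + 3 = -1.
Step 5. [(4*x) + 3 = -1] 3 comes off first (subtract 3) ⇒ sub: 4*x = -4.
Step 6. [4*x = -4] LHS = 4·(…); ÷4 both sides. So div: x = -1.

Answer: x ∈ {-1}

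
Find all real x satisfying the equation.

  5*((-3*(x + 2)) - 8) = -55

Step 1. [5*((-3*(x + 2)) - 8) = -55] 5 out front; divide by 5, so div: (-3*(x + 2)) - 8 = -11.
Step 2. [(-3*(x + 2)) - 8 = -11] -8 is outermost — add 8 both sides, so sub: -3*(x + 2) = -3.
Step 3. [-3*(x + 2) = -3] -3·(inner) — divide through by -3 ⇒ div: x + 2 = 1.
Step 4. [x + 2 = 1] +2 is outermost — subtract 2 both sides. So sub: x = -1.

Answer: x ∈ {-1}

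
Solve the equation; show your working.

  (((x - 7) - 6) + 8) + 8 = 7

Step 1. [(((x - 7) - 6) + 8) + 8 = 7] subtract 8: x sits inside (… + 8), so sub: ((x - 7) - 6) + 8 = -1.
Step 2. [((x - 7) - 6) + 8 = -1] peel the +8: subtract 8 from each side ⇒ sub: (x - 7) - 6 = -9.
Step 3. [(x - 7) - 6 = -9] add 6: x sits inside (… - 6). So sub: x - 7 = -3.
Step 4. [x - 7 = -3] peel the -7: add 7 from each side ⇒ sub: x = 4.

Answer: x ∈ {4}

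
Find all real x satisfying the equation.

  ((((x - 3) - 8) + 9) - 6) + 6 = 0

Step 1. [((((x - 3) - 8) + 9) - 6) + 6 = 0] 6 comes off first (subtract 6) ⇒ sub: (((x - 3) - 8) + 9) - 6 = -6.
Step 2. [(((x - 3) - 8) + 9) - 6 = -6] 6 comes off first (add 6). So sub: ((x - 3) - 8) + 9 = 0.
Step 3. [((x - 3) - 8) + 9 = 0] subtract 9: x sits inside (… + 9) ⇒ sub: (x - 3) - 8 = -9.
Step 4. [(x - 3) - 8 = -9] peel the -8: add 8 from each side. So sub: x - 3 = -1.
Step 5. [x - 3 = -1] -3 is outermost — add 3 both sides ⇒ sub: x = 2.

Answer: x ∈ {2}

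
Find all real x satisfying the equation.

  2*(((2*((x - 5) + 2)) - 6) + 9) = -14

Step 1. [2*(((2*((x - 5) + 2)) - 6) + 9) = -14] 2·(inner) — divide through by 2, so div: ((2*((x - 5) + 2)) - 6) + 9 = -7.
Step 2. [((2*((x - 5) + 2)) - 6) + 9 = -7] subtract 9: x sits inside (… + 9) ⇒ sub: (2*((x - 5) + 2)) - 6 = -16.
Step 3. [(2*((x - 5) + 2)) - 6 = -16] 2 | LHS and 2 | -16: pull 2 out. So factor: ((x - 5) + 2) - 3 = -8.
Step 4. [((x - 5) + 2) - 3 = -8] the outer -3 inverts by adding 3. So sub: (x - 5) + 2 = -5.
Step 5. [(x - 5) + 2 = -5] subtract 2: x sits inside (… + 2), so sub: x - 5 = -7.
Step 6. [x - 5 = -7] -5 is outermost — add 5 both sides ⇒ sub: x = -2.

Answer: x ∈ {-2}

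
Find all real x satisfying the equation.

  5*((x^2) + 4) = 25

Step 1. [5*((x^2) + 4) = 25] divide by the outer 5, so div: (x^2) + 4 = 5.
Step 2. [(x^2) + 4 = 5] the outer +4 inverts by subtracting 4 ⇒ sub: x^2 = 1.
Step 3. [x^2 = 1] √ both sides: 1 ≥ 0 gives two branches ⇒ sqrt: x = 1 or -1.

Answer: x ∈ {-1, 1}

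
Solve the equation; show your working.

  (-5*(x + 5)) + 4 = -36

Step 1. [(-5*(x + 5)) + 4 = -36] 4 comes off first (subtract 4). So sub: -5*(x + 5) = -40.
Step 2. [-5*(x + 5) = -40] leading coefficient -5: divide by -5. So div: x + 5 = 8.
Step 3. [x + 5 = 8] 5 comes off first (subtract 5), so sub: x = 3.

Answer: x ∈ {3}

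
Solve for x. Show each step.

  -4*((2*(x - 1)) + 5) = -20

Step 1. [-4*((2*(x - 1)) + 5) = -20] LHS = -4·(…); ÷-4 both sides, so div: (2*(x - 1)) + 5 = 5.
Step 2. [(2*(x - 1)) + 5 = 5] peel the +5: subtract 5 from each side, so sub: 2*(x - 1) = 0.
Step 3. [2*(x - 1) = 0] 2·(inner) — divide through by 2. So div: x - 1 = 0.
Step 4. [x - 1 = 0] the outer -1 inverts by adding 1. So sub: x = 1.

Answer: x ∈ {1}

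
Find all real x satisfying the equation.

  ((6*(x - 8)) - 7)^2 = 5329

Step 1. [((6*(x - 8)) - 7)^2 = 5329] √ both sides: 5329 ≥ 0 gives two branches, so sqrt: (6*(x - 8)) - 7 = 73 or -73.
Step 2. [(6*(x - 8)) - 7 = 73 or -73] peel the -7: add 7 from each side ⇒ sub: 6*(x - 8) = 80 or -66.
Step 3. [6*(x - 8) = 80 or -66] leading coefficient 6: divide by 6, so div: x - 8 = 40/3 or -11.
Step 4. [x - 8 = 40/3 or -11] the outer -8 inverts by adding 8 ⇒ sub: x = 64/3 or -3.

Answer: x ∈ {-3, 64/3}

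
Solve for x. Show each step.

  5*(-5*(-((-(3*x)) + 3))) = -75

Step 1. [5*(-5*(-((-(3*x)) + 3))) = -75] 5·(inner) — divide through by 5. So div: -5*(-((-(3*x)) + 3)) = -15.
Step 2. [-5*(-((-(3*x)) + 3)) = -15] leading coefficient -5: divide by -5 ⇒ div: -((-(3*x)) + 3) = 3.
Step 3. [-((-(3*x)) + 3) = 3] leading − — multiply by −1 ⇒ neg: (-(3*x)) + 3 = -3.
Step 4. [(-(3*x)) + 3 = -3] peel the +3: subtract 3 from each side. So sub: -(3*x) = -6.
Step 5. [-(3*x) = -6] flip signs both sides. So neg: 3*x = 6.
Step 6. [3*x = 6] 3 out front; divide by 3. So div: x = 2.

Answer: x ∈ {2}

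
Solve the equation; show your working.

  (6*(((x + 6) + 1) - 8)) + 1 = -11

Step 1. [(6*(((x + 6) + 1) - 8)) + 1 = -11] +1 is outermost — subtract 1 both sides. So sub: 6*(((x + 6) + 1) - 8) = -12.
Step 2. [6*(((x + 6) + 1) - 8) = -12] leading coefficient 6: divide by 6, so div: ((x + 6) + 1) - 8 = -2.
Step 3. [((x + 6) + 1) - 8 = -2] add 8: x sits inside (… - 8). So sub: (x + 6) + 1 = 6.
Step 4. [(x + 6) + 1 = 6] +1 is outermost — subtract 1 both sides ⇒ sub: x + 6 = 5.
Step 5. [x + 6 = 5] the outer +6 inverts by subtracting 6, so sub: x = -1.

Answer: x ∈ {-1}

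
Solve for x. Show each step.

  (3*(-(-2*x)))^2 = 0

Step 1. [(3*(-(-2*x)))^2 = 0] √ both sides: 0 ≥ 0 gives two branches. So sqrt: 3*(-(-2*x)) = 0.
Step 2. [3*(-(-2*x)) = 0] LHS = 3·(…); ÷3 both sides. So div: -(-2*x) = 0.
Step 3. [-(-2*x) = 0] flip signs both sides. So neg: -2*x = 0.
Step 4. [-2*x = 0] -2 out front; divide by -2 ⇒ div: x = 0.

Answer: x ∈ {0}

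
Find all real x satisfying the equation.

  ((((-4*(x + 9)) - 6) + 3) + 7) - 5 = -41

Step 1. [((((-4*(x + 9)) - 6) + 3) + 7) - 5 = -41] 5 comes off first (add 5), so sub: (((-4*(x + 9)) - 6) + 3) + 7 = -36.
Step 2. [(((-4*(x + 9)) - 6) + 3) + 7 = -36] +7 is outermost — subtract 7 both sides ⇒ sub: ((-4*(x + 9)) - 6) + 3 = -43.
Step 3. [((-4*(x + 9)) - 6) + 3 = -43] subtract 3: x sits inside (… + 3) ⇒ sub: (-4*(x + 9)) - 6 = -46.
Step 4. [(-4*(x + 9)) - 6 = -46] peel the -6: add 6 from each side ⇒ sub: -4*(x + 9) = -40.
Step 5. [-4*(x + 9) = -40] LHS = -4·(…); ÷-4 both sides. So div: x + 9 = 10.
Step 6. [x + 9 = 10] the outer +9 inverts by subtracting 9. So sub: x = 1.

Answer: x ∈ {1}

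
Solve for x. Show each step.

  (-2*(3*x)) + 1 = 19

Step 1. [(-2*(3*x)) + 1 = 19] subtract 1: x sits inside (… + 1) ⇒ sub: -2*(3*x) = 18.
Step 2. [-2*(3*x) = 18] divide by the outer -2 ⇒ div: 3*x = -9.
Step 3. [3*x = -9] divide by the outer 3. So div: x = -3.

Answer: x ∈ {-3}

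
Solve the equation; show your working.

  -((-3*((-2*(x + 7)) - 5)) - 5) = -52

Step 1. [-((-3*((-2*(x + 7)) - 5)) - 5) = -52] leading − — multiply by −1 ⇒ neg: (-3*((-2*(x + 7)) - 5)) - 5 = 52.
Step 2. [(-3*((-2*(x + 7)) - 5)) - 5 = 52] peel the -5: add 5 from each side, so sub: -3*((-2*(x + 7)) - 5) = 57.
Step 3. [-3*((-2*(x + 7)) - 5) = 57] -3·(inner) — divide through by -3 ⇒ div: (-2*(x + 7)) - 5 = -19.
Step 4. [(-2*(x + 7)) - 5 = -19] -5 is outermost — add 5 both sides. So sub: -2*(x + 7) = -14.
Step 5. [-2*(x + 7) = -14] LHS = -2·(…); ÷-2 both sides. So div: x + 7 = 7.
Step 6. [x + 7 = 7] the outer +7 inverts by subtracting 7. So sub: x = 0.

Answer: x ∈ {0}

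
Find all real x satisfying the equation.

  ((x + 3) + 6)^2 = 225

Step 1. [((x + 3) + 6)^2 = 225] √ both sides: 225 ≥ 0 gives two branches, so sqrt: (x + 3) + 6 = 15 or -15.
Step 2. [(x + 3) + 6 = 15 or -15] the outer +6 inverts by subtracting 6 ⇒ sub: x + 3 = 9 or -21.
Step 3. [x + 3 = 9 or -21] subtract 3: x sits inside (… + 3) ⇒ sub: x = 6 or -24.

Answer: x ∈ {-24, 6}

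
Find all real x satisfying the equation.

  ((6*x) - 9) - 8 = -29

Step 1. [((6*x) - 9) - 8 = -29] 8 comes off first (add 8), so sub: (6*x) - 9 = -21.
Step 2. [(6*x) - 9 = -21] 9 comes off first (add 9) ⇒ sub: 6*x = -12.
Step 3. [6*x = -12] 6·(inner) — divide through by 6 ⇒ div: x = -2.

Answer: x ∈ {-2}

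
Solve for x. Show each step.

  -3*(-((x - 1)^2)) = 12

Step 1. [-3*(-((x - 1)^2)) = 12] leading coefficient -3: divide by -3. So div: -((x - 1)^2) = -4.
Step 2. [-((x - 1)^2) = -4] leading − — multiply by −1, so neg: (x - 1)^2 = 4.
Step 3. [(x - 1)^2 = 4] 4 ≥ 0, LHS is (·)² — take ±√, so sqrt: x - 1 = 2 or -2.
Step 4. [x - 1 = 2 or -2] -1 is outermost — add 1 both sides. So sub: x = 3 or -1.

Answer: x ∈ {-1, 3}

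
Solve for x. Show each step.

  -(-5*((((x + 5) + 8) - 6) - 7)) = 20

Step 1. [-(-5*((((x + 5) + 8) - 6) - 7)) = 20] LHS negated; negate both sides ⇒ neg: -5*((((x + 5) + 8) - 6) - 7) = -20.
Step 2. [-5*((((x + 5) + 8) - 6) - 7) = -20] leading coefficient -5: divide by -5 ⇒ div: (((x + 5) + 8) - 6) - 7 = 4.
Step 3. [(((x + 5) + 8) - 6) - 7 = 4] add 7: x sits inside (… - 7). So sub: ((x + 5) + 8) - 6 = 11.
Step 4. [((x + 5) + 8) - 6 = 11] peel the -6: add 6 from each side ⇒ sub: (x + 5) + 8 = 17.
Step 5. [(x + 5) + 8 = 17] the outer +8 inverts by subtracting 8 ⇒ sub: x + 5 = 9.
Step 6. [x + 5 = 9] peel the +5: subtract 5 from each side. So sub: x = 4.

Answer: x ∈ {4}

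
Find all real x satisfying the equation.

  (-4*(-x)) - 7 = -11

Step 1. [(-4*(-x)) - 7 = -11] peel the -7: add 7 from each side ⇒ sub: -4*(-x) = -4.
Step 2. [-4*(-x) = -4] divide by the outer -4. So div: -x = 1.
Step 3. [-x = 1] flip signs both sides, so neg: x = -1.

Answer: x ∈ {-1}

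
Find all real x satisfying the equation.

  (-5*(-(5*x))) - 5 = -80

Step 1. [(-5*(-(5*x))) - 5 = -80] 5 comes off first (add 5). So sub: -5*(-(5*x)) = -75.
Step 2. [-5*(-(5*x)) = -75] -5·(inner) — divide through by -5 ⇒ div: -(5*x) = 15.
Step 3. [-(5*x) = 15] leading − — multiply by −1. So neg: 5*x = -15.
Step 4. [5*x = -15] 5·(inner) — divide through by 5, so div: x = -3.

Answer: x ∈ {-3}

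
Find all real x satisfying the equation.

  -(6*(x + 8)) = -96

Step 1. [-(6*(x + 8)) = -96] LHS negated; negate both sides. So neg: 6*(x + 8) = 96.
Step 2. [6*(x + 8) = 96] LHS = 6·(…); ÷6 both sides ⇒ div: x + 8 = 16.
Step 3. [x + 8 = 16] the outer +8 inverts by subtracting 8. So sub: x = 8.

Answer: x ∈ {8}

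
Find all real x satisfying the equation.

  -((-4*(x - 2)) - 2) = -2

Step 1. [-((-4*(x - 2)) - 2) = -2] leading − — multiply by −1, so neg: (-4*(x - 2)) - 2 = 2.
Step 2. [(-4*(x - 2)) - 2 = 2] add 2: x sits inside (… - 2). So sub: -4*(x - 2) = 4.
Step 3. [-4*(x - 2) = 4] -4·(inner) — divide through by -4, so div: x - 2 = -1.
Step 4. [x - 2 = -1] the outer -2 inverts by adding 2, so sub: x = 1.

Answer: x ∈ {1}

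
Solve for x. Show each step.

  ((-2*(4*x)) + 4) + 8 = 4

Step 1. [((-2*(4*x)) + 4) + 8 = 4] the outer +8 inverts by subtracting 8, so sub: (-2*(4*x)) + 4 = -4.
Step 2. [(-2*(4*x)) + 4 = -4] -2 | LHS and -2 | -4: pull -2 out. So factor: (4*x) - 2 = 2.
Step 3. [(4*x) - 2 = 2] peel the -2: add 2 from each side. So sub: 4*x = 4.
Step 4. [4*x = 4] divide by the outer 4 ⇒ div: x = 1.

Answer: x ∈ {1}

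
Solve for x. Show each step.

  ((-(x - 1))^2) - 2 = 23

Step 1. [((-(x - 1))^2) - 2 = 23] add 2: x sits inside (… - 2) ⇒ sub: (-(x - 1))^2 = 25.
Step 2. [(-(x - 1))^2 = 25] 25 ≥ 0, LHS is (·)² — take ±√, so sqrt: -(x - 1) = 5 or -5.
Step 3. [-(x - 1) = 5 or -5] leading − — multiply by −1, so neg: x - 1 = -5 or 5.
Step 4. [x - 1 = -5 or 5] peel the -1: add 1 from each side. So sub: x = -4 or 6.

Answer: x ∈ {-4, 6}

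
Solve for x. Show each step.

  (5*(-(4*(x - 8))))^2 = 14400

Step 1. [(5*(-(4*(x - 8))))^2 = 14400] LHS squared, RHS 14400 ≥ 0: apply √ (±) ⇒ sqrt: 5*(-(4*(x - 8))) = 120 or -120.
Step 2. [5*(-(4*(x - 8))) = 120 or -120] 5·(inner) — divide through by 5 ⇒ div: -(4*(x - 8)) = 24 or -24.
Step 3. [-(4*(x - 8)) = 24 or -24] LHS negated; negate both sides, so neg: 4*(x - 8) = -24 or 24.
Step 4. [4*(x - 8) = -24 or 24] 4·(inner) — divide through by 4, so div: x - 8 = -6 or 6.
Step 5. [x - 8 = -6 or 6] -8 is outermost — add 8 both sides. So sub: x = 2 or 14.

Answer: x ∈ {2, 14}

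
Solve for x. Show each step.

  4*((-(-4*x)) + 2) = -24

Step 1. [4*((-(-4*x)) + 2) = -24] LHS = 4·(…); ÷4 both sides. So div: (-(-4*x)) + 2 = -6.
Step 2. [(-(-4*x)) + 2 = -6] the outer +2 inverts by subtracting 2. So sub: -(-4*x) = -8.
Step 3. [-(-4*x) = -8] leading − — multiply by −1 ⇒ neg: -4*x = 8.
Step 4. [-4*x = 8] -4 out front; divide by -4. So div: x = -2.

Answer: x ∈ {-2}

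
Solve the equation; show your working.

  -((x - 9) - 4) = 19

Step 1. [-((x - 9) - 4) = 19] leading − — multiply by −1. So neg: (x - 9) - 4 = -19.
Step 2. [(x - 9) - 4 = -19] the outer -4 inverts by adding 4, so sub: x - 9 = -15.
Step 3. [x - 9 = -15] peel the -9: add 9 from each side ⇒ sub: x = -6.

Answer: x ∈ {-6}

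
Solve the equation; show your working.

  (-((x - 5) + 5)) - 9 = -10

Step 1. [(-((x - 5) + 5)) - 9 = -10] -9 is outermost — add 9 both sides, so sub: -((x - 5) + 5) = -1.
Step 2. [-((x - 5) + 5) = -1] leading − — multiply by −1. So neg: (x - 5) + 5 = 1.
Step 3. [(x - 5) + 5 = 1] the outer +5 inverts by subtracting 5, so sub: x - 5 = -4.
Step 4. [x - 5 = -4] peel the -5: add 5 from each side. So sub: x = 1.

Answer: x ∈ {1}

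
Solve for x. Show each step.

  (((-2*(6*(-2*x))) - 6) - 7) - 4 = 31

Step 1. [(((-2*(6*(-2*x))) - 6) - 7) - 4 = 31] the outer -4 inverts by adding 4 ⇒ sub: ((-2*(6*(-2*x))) - 6) - 7 = 35.
Step 2. [((-2*(6*(-2*x))) - 6) - 7 = 35] 7 comes off first (add 7), so sub: (-2*(6*(-2*x))) - 6 = 42.
Step 3. [(-2*(6*(-2*x))) - 6 = 42] -2 | LHS and -2 | 42: pull -2 out ⇒ factor: (6*(-2*x)) + 3 = -21.
Step 4. [(6*(-2*x)) + 3 = -21] +3 is outermost — subtract 3 both sides, so sub: 6*(-2*x) = -24.
Step 5. [6*(-2*x) = -24] 6 out front; divide by 6. So div: -2*x = -4.
Step 6. [-2*x = -4] leading coefficient -2: divide by -2 ⇒ div: x = 2.

Answer: x ∈ {2}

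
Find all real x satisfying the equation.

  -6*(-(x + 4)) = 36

Step 1. [-6*(-(x + 4)) = 36] -6 out front; divide by -6. So div: -(x + 4) = -6.
Step 2. [-(x + 4) = -6] leading − — multiply by −1, so neg: x + 4 = 6.
Step 3. [x + 4 = 6] 4 comes off first (subtract 4) ⇒ sub: x = 2.

Answer: x ∈ {2}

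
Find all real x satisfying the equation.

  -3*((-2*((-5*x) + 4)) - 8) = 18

Step 1. [-3*((-2*((-5*x) + 4)) - 8) = 18] -3·(inner) — divide through by -3. So div: (-2*((-5*x) + 4)) - 8 = -6.
Step 2. [(-2*((-5*x) + 4)) - 8 = -6] -2 divides every term; factor it out. So factor: ((-5*x) + 4) + 4 = 3.
Step 3. [((-5*x) + 4) + 4 = 3] subtract 4: x sits inside (… + 4) ⇒ sub: (-5*x) + 4 = -1.
Step 4. [(-5*x) + 4 = -1] peel the +4: subtract 4 from each side, so sub: -5*x = -5.
Step 5. [-5*x = -5] -5·(inner) — divide through by -5, so div: x = 1.

Answer: x ∈ {1}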